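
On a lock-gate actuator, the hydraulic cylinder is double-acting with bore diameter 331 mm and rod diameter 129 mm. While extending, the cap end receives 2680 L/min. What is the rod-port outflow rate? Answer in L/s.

Q_out ≈ 37.9 L/s

Cap-side area A_cap = π/4 × (331 mm)² = 86050 mm^2
Rod-side annular area A_ann = π/4 × (331² − 129²) = 72980 mm^2
Piston speed v = Q_in/A_cap; rod-end outflow Q_out = v × A_ann = Q_in × A_ann/A_cap.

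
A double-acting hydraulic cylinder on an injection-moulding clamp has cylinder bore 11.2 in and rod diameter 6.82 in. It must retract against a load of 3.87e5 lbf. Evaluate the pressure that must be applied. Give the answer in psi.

Rod-side annular area A_ann = π/4 × (11.2² − 6.82²) = 61.99 in^2
Retraction: pressure acts on the annular area.
P = F / A = 3.87e5 lbf / A

P ≈ 6240 psi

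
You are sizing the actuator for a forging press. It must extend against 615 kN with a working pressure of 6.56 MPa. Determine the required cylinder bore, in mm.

Extension force acts on the full piston face: F = P × (π/4)D².
D = √(4F / (πP)) = √(4 × 615 kN / (π × 6.56 MPa))

D ≈ 345 mm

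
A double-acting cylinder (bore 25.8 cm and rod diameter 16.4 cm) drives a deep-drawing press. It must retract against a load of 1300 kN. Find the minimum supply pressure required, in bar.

Rod-side annular area A_ann = π/4 × (25.8² − 16.4²) = 311.6 cm^2
Retraction: pressure acts on the annular area.
P = F / A = 1300 kN / A

P ≈ 417 bar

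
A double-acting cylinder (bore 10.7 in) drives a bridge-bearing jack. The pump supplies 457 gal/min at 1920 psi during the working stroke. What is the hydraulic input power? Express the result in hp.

Hydraulic power = P × Q

W ≈ 512 hp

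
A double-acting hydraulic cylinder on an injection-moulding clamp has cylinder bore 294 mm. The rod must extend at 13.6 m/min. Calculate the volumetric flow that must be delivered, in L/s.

Cap-side area A_cap = π/4 × (294 mm)² = 67890 mm^2
Q = A × v

Q ≈ 15.4 L/s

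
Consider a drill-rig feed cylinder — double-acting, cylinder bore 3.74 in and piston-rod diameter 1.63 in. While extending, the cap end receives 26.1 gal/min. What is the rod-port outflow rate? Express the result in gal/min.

Cap-side area A_cap = π/4 × (3.74 in)² = 10.99 in^2
Rod-side annular area A_ann = π/4 × (3.74² − 1.63²) = 8.899 in^2
Piston speed v = Q_in/A_cap; rod-end outflow Q_out = v × A_ann = Q_in × A_ann/A_cap.

Q_out ≈ 21.1 gal/min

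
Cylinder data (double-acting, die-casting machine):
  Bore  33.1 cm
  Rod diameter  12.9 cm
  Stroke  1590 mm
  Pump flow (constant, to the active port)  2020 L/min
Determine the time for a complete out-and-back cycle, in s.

Cap-side area A_cap = π/4 × (33.1 cm)² = 860.5 cm^2
Rod-side annular area A_ann = π/4 × (33.1² − 12.9²) = 729.8 cm^2
t_ext = A_cap·L/Q = 4.064 s
t_ret = A_ann·L/Q = 3.447 s
t_cycle = t_ext + t_ret

t ≈ 7.51 s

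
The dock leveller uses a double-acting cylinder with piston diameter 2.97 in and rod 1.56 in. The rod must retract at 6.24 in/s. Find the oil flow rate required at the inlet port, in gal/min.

Rod-side annular area A_ann = π/4 × (2.97² − 1.56²) = 5.017 in^2
Q = A × v

Q ≈ 8.13 gal/min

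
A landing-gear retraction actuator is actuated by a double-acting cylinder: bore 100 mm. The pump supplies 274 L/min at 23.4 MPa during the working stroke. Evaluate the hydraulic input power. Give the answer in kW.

Hydraulic power = P × Q

W ≈ 107 kW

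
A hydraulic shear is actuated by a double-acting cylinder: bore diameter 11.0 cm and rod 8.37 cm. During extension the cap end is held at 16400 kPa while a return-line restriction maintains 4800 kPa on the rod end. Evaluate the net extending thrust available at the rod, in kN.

F ≈ 137 kN

Cap-side area A_cap = π/4 × (11.0 cm)² = 95.03 cm^2
Rod-side annular area A_ann = π/4 × (11.0² − 8.37²) = 40.01 cm^2
Net thrust = P_cap·A_cap − P_rod·A_ann = 155.9 kN − 19.21 kN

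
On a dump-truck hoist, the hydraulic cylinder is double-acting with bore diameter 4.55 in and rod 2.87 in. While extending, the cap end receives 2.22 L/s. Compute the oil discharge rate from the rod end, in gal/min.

Cap-side area A_cap = π/4 × (4.55 in)² = 16.26 in^2
Rod-side annular area A_ann = π/4 × (4.55² − 2.87²) = 9.790 in^2
Piston speed v = Q_in/A_cap; rod-end outflow Q_out = v × A_ann = Q_in × A_ann/A_cap.

Q_out ≈ 21.2 gal/min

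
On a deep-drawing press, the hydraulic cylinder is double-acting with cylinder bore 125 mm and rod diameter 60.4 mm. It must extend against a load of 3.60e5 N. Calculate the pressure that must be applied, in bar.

P ≈ 293 bar

Cap-side area A_cap = π/4 × (125 mm)² = 12270 mm^2
P = F / A = 3.60e5 N / A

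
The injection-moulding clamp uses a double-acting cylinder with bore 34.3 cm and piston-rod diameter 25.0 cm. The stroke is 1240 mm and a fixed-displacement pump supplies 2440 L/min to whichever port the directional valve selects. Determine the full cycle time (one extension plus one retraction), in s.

Cap-side area A_cap = π/4 × (34.3 cm)² = 924.0 cm^2
Rod-side annular area A_ann = π/4 × (34.3² − 25.0²) = 433.1 cm^2
t_ext = A_cap·L/Q = 2.817 s
t_ret = A_ann·L/Q = 1.321 s
t_cycle = t_ext + t_ret

t ≈ 4.14 s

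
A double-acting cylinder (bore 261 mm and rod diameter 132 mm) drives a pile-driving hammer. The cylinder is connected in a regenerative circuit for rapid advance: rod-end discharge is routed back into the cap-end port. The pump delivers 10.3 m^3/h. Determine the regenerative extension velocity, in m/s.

v ≈ 0.209 m/s

In regeneration the rod-end outflow joins the pump flow into the cap end, so the net volume the pump must supply per unit advance equals the rod cross-section area.
Rod cross-section A_rod = π/4 × (132 mm)² = 13680 mm^2
v = Q_pump / A_rod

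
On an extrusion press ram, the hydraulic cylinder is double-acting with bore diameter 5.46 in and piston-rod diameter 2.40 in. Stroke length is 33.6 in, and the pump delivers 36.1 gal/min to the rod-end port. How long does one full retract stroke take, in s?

t ≈ 4.57 s

Rod-side annular area A_ann = π/4 × (5.46² − 2.40²) = 18.89 in^2
Swept volume V = A × L; t = V / Q = A·L / Q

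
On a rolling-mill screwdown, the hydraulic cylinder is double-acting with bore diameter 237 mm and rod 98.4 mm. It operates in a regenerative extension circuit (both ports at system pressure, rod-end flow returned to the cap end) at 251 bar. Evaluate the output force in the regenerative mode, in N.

F ≈ 1.91e5 N

With equal pressure on both faces, forces on the annular region cancel; the net push is pressure × rod cross-section.
Rod cross-section A_rod = π/4 × (98.4 mm)² = 7605 mm^2
F = P × A_rod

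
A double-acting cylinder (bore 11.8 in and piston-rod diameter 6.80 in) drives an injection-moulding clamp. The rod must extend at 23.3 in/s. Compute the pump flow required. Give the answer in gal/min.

Q ≈ 662 gal/min

Cap-side area A_cap = π/4 × (11.8 in)² = 109.4 in^2
Q = A × v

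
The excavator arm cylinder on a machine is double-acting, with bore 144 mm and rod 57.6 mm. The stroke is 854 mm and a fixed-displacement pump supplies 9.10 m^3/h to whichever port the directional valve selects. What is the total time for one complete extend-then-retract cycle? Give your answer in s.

Cap-side area A_cap = π/4 × (144 mm)² = 16290 mm^2
Rod-side annular area A_ann = π/4 × (144² − 57.6²) = 13680 mm^2
t_ext = A_cap·L/Q = 5.502 s
t_ret = A_ann·L/Q = 4.622 s
t_cycle = t_ext + t_ret

t ≈ 10.1 s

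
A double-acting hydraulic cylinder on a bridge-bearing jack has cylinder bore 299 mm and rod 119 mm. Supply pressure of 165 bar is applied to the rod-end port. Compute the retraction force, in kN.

Rod-side annular area A_ann = π/4 × (299² − 119²) = 59090 mm^2
On retraction the pressure acts on the annular area (bore minus rod).
F = P × A_ann

F ≈ 975 kN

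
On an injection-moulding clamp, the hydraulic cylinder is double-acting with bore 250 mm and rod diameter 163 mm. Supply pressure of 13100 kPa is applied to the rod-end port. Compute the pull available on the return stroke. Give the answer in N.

F ≈ 3.70e5 N

Rod-side annular area A_ann = π/4 × (250² − 163²) = 28220 mm^2
On retraction the pressure acts on the annular area (bore minus rod).
F = P × A_ann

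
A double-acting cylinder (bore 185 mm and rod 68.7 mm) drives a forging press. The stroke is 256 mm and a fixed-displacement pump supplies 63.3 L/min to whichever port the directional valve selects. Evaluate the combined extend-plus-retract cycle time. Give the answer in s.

t ≈ 12.1 s

Cap-side area A_cap = π/4 × (185 mm)² = 26880 mm^2
Rod-side annular area A_ann = π/4 × (185² − 68.7²) = 23170 mm^2
t_ext = A_cap·L/Q = 6.523 s
t_ret = A_ann·L/Q = 5.623 s
t_cycle = t_ext + t_ret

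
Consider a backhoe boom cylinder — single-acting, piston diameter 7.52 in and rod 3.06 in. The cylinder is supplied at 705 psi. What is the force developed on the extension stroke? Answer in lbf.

F ≈ 31300 lbf

Cap-side area A_cap = π/4 × (7.52 in)² = 44.41 in^2
F = P × A_cap = 705 psi × A_cap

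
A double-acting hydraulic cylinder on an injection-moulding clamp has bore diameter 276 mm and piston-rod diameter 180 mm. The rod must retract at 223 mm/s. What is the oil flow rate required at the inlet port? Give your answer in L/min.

Q ≈ 460 L/min

Rod-side annular area A_ann = π/4 × (276² − 180²) = 34380 mm^2
Q = A × v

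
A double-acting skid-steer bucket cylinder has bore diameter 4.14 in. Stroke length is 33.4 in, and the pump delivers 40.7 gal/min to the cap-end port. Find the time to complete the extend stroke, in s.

t ≈ 2.87 s

Cap-side area A_cap = π/4 × (4.14 in)² = 13.46 in^2
Swept volume V = A × L; t = V / Q = A·L / Q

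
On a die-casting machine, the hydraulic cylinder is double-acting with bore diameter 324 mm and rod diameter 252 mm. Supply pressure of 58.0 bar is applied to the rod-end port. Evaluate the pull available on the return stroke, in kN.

Rod-side annular area A_ann = π/4 × (324² − 252²) = 32570 mm^2
On retraction the pressure acts on the annular area (bore minus rod).
F = P × A_ann

F ≈ 189 kN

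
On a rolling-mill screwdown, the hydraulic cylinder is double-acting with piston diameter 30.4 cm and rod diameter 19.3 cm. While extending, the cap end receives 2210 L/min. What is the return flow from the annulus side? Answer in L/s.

Cap-side area A_cap = π/4 × (30.4 cm)² = 725.8 cm^2
Rod-side annular area A_ann = π/4 × (30.4² − 19.3²) = 433.3 cm^2
Piston speed v = Q_in/A_cap; rod-end outflow Q_out = v × A_ann = Q_in × A_ann/A_cap.

Q_out ≈ 22.0 L/s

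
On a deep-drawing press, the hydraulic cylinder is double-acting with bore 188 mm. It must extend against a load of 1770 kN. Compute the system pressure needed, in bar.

P ≈ 638 bar

Cap-side area A_cap = π/4 × (188 mm)² = 27760 mm^2
P = F / A = 1770 kN / A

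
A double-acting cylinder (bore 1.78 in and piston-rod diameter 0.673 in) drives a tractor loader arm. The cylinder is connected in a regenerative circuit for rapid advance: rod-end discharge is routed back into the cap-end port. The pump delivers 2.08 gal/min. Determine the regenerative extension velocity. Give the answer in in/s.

In regeneration the rod-end outflow joins the pump flow into the cap end, so the net volume the pump must supply per unit advance equals the rod cross-section area.
Rod cross-section A_rod = π/4 × (0.673 in)² = 0.3557 in^2
v = Q_pump / A_rod

v ≈ 22.5 in/s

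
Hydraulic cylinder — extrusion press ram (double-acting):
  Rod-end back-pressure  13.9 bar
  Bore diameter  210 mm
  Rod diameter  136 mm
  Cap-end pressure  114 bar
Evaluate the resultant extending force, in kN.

F ≈ 367 kN

Cap-side area A_cap = π/4 × (210 mm)² = 34640 mm^2
Rod-side annular area A_ann = π/4 × (210² − 136²) = 20110 mm^2
Net thrust = P_cap·A_cap − P_rod·A_ann = 394.9 kN − 27.95 kN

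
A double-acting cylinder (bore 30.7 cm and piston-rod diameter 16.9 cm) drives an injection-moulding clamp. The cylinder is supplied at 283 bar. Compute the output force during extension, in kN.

F ≈ 2090 kN

Cap-side area A_cap = π/4 × (30.7 cm)² = 740.2 cm^2
F = P × A_cap = 283 bar × A_cap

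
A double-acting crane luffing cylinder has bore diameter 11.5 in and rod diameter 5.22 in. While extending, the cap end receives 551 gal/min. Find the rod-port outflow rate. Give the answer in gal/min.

Cap-side area A_cap = π/4 × (11.5 in)² = 103.9 in^2
Rod-side annular area A_ann = π/4 × (11.5² − 5.22²) = 82.47 in^2
Piston speed v = Q_in/A_cap; rod-end outflow Q_out = v × A_ann = Q_in × A_ann/A_cap.

Q_out ≈ 437 gal/min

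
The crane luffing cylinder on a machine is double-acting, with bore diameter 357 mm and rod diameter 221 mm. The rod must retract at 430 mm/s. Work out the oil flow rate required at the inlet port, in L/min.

Rod-side annular area A_ann = π/4 × (357² − 221²) = 61740 mm^2
Q = A × v

Q ≈ 1590 L/min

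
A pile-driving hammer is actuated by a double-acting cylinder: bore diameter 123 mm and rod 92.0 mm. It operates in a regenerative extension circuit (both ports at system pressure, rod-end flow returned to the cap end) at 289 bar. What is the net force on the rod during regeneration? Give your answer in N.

F ≈ 1.92e5 N

With equal pressure on both faces, forces on the annular region cancel; the net push is pressure × rod cross-section.
Rod cross-section A_rod = π/4 × (92.0 mm)² = 6648 mm^2
F = P × A_rod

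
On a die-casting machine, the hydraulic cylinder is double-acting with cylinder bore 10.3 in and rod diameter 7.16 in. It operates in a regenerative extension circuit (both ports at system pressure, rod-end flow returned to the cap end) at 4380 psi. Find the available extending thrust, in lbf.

F ≈ 1.76e5 lbf

With equal pressure on both faces, forces on the annular region cancel; the net push is pressure × rod cross-section.
Rod cross-section A_rod = π/4 × (7.16 in)² = 40.26 in^2
F = P × A_rod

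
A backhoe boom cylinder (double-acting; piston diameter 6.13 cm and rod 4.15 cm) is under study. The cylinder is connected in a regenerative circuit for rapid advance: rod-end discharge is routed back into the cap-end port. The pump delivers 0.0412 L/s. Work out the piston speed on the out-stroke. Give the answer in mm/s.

In regeneration the rod-end outflow joins the pump flow into the cap end, so the net volume the pump must supply per unit advance equals the rod cross-section area.
Rod cross-section A_rod = π/4 × (4.15 cm)² = 13.53 cm^2
v = Q_pump / A_rod

v ≈ 30.5 mm/s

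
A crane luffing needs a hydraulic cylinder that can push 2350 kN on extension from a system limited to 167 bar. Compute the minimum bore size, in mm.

D ≈ 423 mm

Extension force acts on the full piston face: F = P × (π/4)D².
D = √(4F / (πP)) = √(4 × 2350 kN / (π × 167 bar))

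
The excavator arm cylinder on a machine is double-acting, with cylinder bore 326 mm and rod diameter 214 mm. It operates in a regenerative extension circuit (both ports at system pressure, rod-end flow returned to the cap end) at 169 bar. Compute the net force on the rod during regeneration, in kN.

With equal pressure on both faces, forces on the annular region cancel; the net push is pressure × rod cross-section.
Rod cross-section A_rod = π/4 × (214 mm)² = 35970 mm^2
F = P × A_rod

F ≈ 608 kN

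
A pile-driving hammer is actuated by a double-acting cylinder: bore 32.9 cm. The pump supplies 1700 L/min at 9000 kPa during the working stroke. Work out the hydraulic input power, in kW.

W ≈ 255 kW

Hydraulic power = P × Q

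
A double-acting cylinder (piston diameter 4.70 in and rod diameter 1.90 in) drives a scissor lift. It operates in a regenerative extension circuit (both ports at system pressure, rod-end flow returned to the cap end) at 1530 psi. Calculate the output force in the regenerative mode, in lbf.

F ≈ 4340 lbf

With equal pressure on both faces, forces on the annular region cancel; the net push is pressure × rod cross-section.
Rod cross-section A_rod = π/4 × (1.90 in)² = 2.835 in^2
F = P × A_rod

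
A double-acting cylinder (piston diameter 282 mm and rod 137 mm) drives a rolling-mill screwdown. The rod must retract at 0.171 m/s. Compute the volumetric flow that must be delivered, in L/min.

Rod-side annular area A_ann = π/4 × (282² − 137²) = 47720 mm^2
Q = A × v

Q ≈ 490 L/min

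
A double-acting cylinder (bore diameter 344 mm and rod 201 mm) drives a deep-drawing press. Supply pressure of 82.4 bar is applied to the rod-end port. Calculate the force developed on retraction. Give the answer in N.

F ≈ 5.04e5 N

Rod-side annular area A_ann = π/4 × (344² − 201²) = 61210 mm^2
On retraction the pressure acts on the annular area (bore minus rod).
F = P × A_ann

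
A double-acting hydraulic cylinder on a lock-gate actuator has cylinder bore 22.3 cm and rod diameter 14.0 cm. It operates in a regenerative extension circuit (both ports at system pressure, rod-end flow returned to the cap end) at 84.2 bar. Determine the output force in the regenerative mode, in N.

F ≈ 1.30e5 N

With equal pressure on both faces, forces on the annular region cancel; the net push is pressure × rod cross-section.
Rod cross-section A_rod = π/4 × (14.0 cm)² = 153.9 cm^2
F = P × A_rod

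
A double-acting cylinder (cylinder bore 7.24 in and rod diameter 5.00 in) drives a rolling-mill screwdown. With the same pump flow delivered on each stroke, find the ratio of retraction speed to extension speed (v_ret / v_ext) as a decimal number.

Cap-side area A_cap = π/4 × (7.24 in)² = 41.17 in^2
Rod-side annular area A_ann = π/4 × (7.24² − 5.00²) = 21.53 in^2
For equal Q, v ∝ 1/A, so v_ret/v_ext = A_cap/A_ann.

v_ret/v_ext ≈ 1.91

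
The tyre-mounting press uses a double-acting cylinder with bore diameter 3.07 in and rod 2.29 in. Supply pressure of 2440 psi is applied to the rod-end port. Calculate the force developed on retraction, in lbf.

F ≈ 8010 lbf

Rod-side annular area A_ann = π/4 × (3.07² − 2.29²) = 3.284 in^2
On retraction the pressure acts on the annular area (bore minus rod).
F = P × A_ann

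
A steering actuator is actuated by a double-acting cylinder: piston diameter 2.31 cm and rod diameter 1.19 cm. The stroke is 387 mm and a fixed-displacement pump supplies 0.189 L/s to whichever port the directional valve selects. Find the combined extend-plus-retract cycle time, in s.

t ≈ 1.49 s

Cap-side area A_cap = π/4 × (2.31 cm)² = 4.191 cm^2
Rod-side annular area A_ann = π/4 × (2.31² − 1.19²) = 3.079 cm^2
t_ext = A_cap·L/Q = 0.8581 s
t_ret = A_ann·L/Q = 0.6304 s
t_cycle = t_ext + t_ret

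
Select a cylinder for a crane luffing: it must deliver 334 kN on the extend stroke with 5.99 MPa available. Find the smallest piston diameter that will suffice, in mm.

D ≈ 266 mm

Extension force acts on the full piston face: F = P × (π/4)D².
D = √(4F / (πP)) = √(4 × 334 kN / (π × 5.99 MPa))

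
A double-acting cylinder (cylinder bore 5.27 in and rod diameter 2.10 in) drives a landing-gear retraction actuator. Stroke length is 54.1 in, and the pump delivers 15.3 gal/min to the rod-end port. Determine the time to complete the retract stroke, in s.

Rod-side annular area A_ann = π/4 × (5.27² − 2.10²) = 18.35 in^2
Swept volume V = A × L; t = V / Q = A·L / Q

t ≈ 16.9 s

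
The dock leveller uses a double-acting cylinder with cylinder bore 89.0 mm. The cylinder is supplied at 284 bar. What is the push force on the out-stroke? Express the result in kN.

Cap-side area A_cap = π/4 × (89.0 mm)² = 6221 mm^2
F = P × A_cap = 284 bar × A_cap

F ≈ 177 kN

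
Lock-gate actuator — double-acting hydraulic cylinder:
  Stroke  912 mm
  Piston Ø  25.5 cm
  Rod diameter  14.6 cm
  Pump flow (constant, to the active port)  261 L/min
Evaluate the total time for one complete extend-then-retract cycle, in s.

Cap-side area A_cap = π/4 × (25.5 cm)² = 510.7 cm^2
Rod-side annular area A_ann = π/4 × (25.5² − 14.6²) = 343.3 cm^2
t_ext = A_cap·L/Q = 10.71 s
t_ret = A_ann·L/Q = 7.197 s
t_cycle = t_ext + t_ret

t ≈ 17.9 s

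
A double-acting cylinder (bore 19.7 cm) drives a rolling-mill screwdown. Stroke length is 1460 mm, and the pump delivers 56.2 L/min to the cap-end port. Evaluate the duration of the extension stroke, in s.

Cap-side area A_cap = π/4 × (19.7 cm)² = 304.8 cm^2
Swept volume V = A × L; t = V / Q = A·L / Q

t ≈ 47.5 s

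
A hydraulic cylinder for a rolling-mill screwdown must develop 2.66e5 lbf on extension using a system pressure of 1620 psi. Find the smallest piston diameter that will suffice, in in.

Extension force acts on the full piston face: F = P × (π/4)D².
D = √(4F / (πP)) = √(4 × 2.66e5 lbf / (π × 1620 psi))

D ≈ 14.5 in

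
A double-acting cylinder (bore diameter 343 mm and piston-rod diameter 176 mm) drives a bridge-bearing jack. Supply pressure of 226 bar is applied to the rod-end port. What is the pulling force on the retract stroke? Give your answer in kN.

F ≈ 1540 kN

Rod-side annular area A_ann = π/4 × (343² − 176²) = 68070 mm^2
On retraction the pressure acts on the annular area (bore minus rod).
F = P × A_ann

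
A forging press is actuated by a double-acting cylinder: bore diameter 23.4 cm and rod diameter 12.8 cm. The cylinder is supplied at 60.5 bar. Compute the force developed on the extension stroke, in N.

Cap-side area A_cap = π/4 × (23.4 cm)² = 430.1 cm^2
F = P × A_cap = 60.5 bar × A_cap

F ≈ 2.60e5 N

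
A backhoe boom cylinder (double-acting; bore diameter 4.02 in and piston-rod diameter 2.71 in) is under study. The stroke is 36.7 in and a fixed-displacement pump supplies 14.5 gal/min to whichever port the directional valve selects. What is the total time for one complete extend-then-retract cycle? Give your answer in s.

Cap-side area A_cap = π/4 × (4.02 in)² = 12.69 in^2
Rod-side annular area A_ann = π/4 × (4.02² − 2.71²) = 6.924 in^2
t_ext = A_cap·L/Q = 8.344 s
t_ret = A_ann·L/Q = 4.552 s
t_cycle = t_ext + t_ret

t ≈ 12.9 s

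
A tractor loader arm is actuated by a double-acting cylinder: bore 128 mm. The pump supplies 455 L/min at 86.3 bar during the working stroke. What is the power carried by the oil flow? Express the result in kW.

Hydraulic power = P × Q

W ≈ 65.4 kW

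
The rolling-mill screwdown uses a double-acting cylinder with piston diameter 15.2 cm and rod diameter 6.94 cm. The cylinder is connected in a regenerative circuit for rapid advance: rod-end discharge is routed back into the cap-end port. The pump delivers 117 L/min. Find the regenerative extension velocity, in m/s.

In regeneration the rod-end outflow joins the pump flow into the cap end, so the net volume the pump must supply per unit advance equals the rod cross-section area.
Rod cross-section A_rod = π/4 × (6.94 cm)² = 37.83 cm^2
v = Q_pump / A_rod

v ≈ 0.515 m/s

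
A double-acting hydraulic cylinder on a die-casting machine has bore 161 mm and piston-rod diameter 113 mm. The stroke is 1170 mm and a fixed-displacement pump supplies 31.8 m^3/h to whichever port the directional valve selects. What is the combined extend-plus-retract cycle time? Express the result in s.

Cap-side area A_cap = π/4 × (161 mm)² = 20360 mm^2
Rod-side annular area A_ann = π/4 × (161² − 113²) = 10330 mm^2
t_ext = A_cap·L/Q = 2.697 s
t_ret = A_ann·L/Q = 1.368 s
t_cycle = t_ext + t_ret

t ≈ 4.06 s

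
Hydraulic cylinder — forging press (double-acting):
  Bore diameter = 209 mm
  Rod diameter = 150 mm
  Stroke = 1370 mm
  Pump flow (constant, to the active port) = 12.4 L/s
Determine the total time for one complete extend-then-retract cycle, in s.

t ≈ 5.63 s

Cap-side area A_cap = π/4 × (209 mm)² = 34310 mm^2
Rod-side annular area A_ann = π/4 × (209² − 150²) = 16640 mm^2
t_ext = A_cap·L/Q = 3.790 s
t_ret = A_ann·L/Q = 1.838 s
t_cycle = t_ext + t_ret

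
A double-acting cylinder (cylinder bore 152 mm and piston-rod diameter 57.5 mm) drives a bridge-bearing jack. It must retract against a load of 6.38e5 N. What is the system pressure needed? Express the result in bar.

P ≈ 410 bar

Rod-side annular area A_ann = π/4 × (152² − 57.5²) = 15550 mm^2
Retraction: pressure acts on the annular area.
P = F / A = 6.38e5 N / A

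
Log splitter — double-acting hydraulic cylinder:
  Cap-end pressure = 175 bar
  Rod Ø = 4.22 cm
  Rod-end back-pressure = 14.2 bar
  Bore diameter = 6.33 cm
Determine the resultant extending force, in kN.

F ≈ 52.6 kN

Cap-side area A_cap = π/4 × (6.33 cm)² = 31.47 cm^2
Rod-side annular area A_ann = π/4 × (6.33² − 4.22²) = 17.48 cm^2
Net thrust = P_cap·A_cap − P_rod·A_ann = 55.07 kN − 2.483 kN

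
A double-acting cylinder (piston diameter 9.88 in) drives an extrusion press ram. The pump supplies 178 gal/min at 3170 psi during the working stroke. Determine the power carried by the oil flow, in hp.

W ≈ 329 hp

Hydraulic power = P × Q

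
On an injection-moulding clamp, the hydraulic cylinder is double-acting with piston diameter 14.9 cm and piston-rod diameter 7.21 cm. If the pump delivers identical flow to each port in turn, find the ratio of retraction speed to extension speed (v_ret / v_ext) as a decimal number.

Cap-side area A_cap = π/4 × (14.9 cm)² = 174.4 cm^2
Rod-side annular area A_ann = π/4 × (14.9² − 7.21²) = 133.5 cm^2
For equal Q, v ∝ 1/A, so v_ret/v_ext = A_cap/A_ann.

v_ret/v_ext ≈ 1.31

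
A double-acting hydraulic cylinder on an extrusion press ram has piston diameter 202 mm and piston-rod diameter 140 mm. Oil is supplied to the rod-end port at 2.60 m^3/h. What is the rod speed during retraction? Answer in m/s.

v ≈ 0.0434 m/s

Rod-side annular area A_ann = π/4 × (202² − 140²) = 16650 mm^2
Flow into the rod-end port fills the annular volume.
v = Q / A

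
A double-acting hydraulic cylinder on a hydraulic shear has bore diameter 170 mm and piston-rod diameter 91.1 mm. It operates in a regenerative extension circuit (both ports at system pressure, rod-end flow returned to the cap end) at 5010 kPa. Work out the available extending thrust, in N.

F ≈ 32700 N

With equal pressure on both faces, forces on the annular region cancel; the net push is pressure × rod cross-section.
Rod cross-section A_rod = π/4 × (91.1 mm)² = 6518 mm^2
F = P × A_rod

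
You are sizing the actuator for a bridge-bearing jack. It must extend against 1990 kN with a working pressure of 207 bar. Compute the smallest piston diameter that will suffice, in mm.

Extension force acts on the full piston face: F = P × (π/4)D².
D = √(4F / (πP)) = √(4 × 1990 kN / (π × 207 bar))

D ≈ 350 mm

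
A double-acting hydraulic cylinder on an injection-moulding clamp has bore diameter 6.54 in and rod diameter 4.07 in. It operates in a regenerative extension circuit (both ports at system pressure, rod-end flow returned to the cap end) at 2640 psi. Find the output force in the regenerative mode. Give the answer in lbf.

F ≈ 34300 lbf

With equal pressure on both faces, forces on the annular region cancel; the net push is pressure × rod cross-section.
Rod cross-section A_rod = π/4 × (4.07 in)² = 13.01 in^2
F = P × A_rod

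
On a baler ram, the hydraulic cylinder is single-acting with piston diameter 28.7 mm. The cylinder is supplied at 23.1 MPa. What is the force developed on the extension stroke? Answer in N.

F ≈ 14900 N

Cap-side area A_cap = π/4 × (28.7 mm)² = 646.9 mm^2
F = P × A_cap = 23.1 MPa × A_cap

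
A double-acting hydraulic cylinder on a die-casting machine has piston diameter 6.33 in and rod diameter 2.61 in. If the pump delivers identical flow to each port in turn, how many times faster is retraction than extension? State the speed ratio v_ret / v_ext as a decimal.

v_ret/v_ext ≈ 1.20

Cap-side area A_cap = π/4 × (6.33 in)² = 31.47 in^2
Rod-side annular area A_ann = π/4 × (6.33² − 2.61²) = 26.12 in^2
For equal Q, v ∝ 1/A, so v_ret/v_ext = A_cap/A_ann.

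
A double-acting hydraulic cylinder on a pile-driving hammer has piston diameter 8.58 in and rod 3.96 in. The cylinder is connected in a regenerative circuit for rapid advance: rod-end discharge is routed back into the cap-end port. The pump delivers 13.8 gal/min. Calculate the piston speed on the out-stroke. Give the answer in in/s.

In regeneration the rod-end outflow joins the pump flow into the cap end, so the net volume the pump must supply per unit advance equals the rod cross-section area.
Rod cross-section A_rod = π/4 × (3.96 in)² = 12.32 in^2
v = Q_pump / A_rod

v ≈ 4.31 in/s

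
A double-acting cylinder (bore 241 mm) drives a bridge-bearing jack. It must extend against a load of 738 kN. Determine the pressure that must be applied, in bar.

P ≈ 162 bar

Cap-side area A_cap = π/4 × (241 mm)² = 45620 mm^2
P = F / A = 738 kN / A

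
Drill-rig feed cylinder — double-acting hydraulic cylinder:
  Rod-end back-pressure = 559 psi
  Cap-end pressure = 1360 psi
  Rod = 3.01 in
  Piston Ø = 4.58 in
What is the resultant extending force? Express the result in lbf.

Cap-side area A_cap = π/4 × (4.58 in)² = 16.47 in^2
Rod-side annular area A_ann = π/4 × (4.58² − 3.01²) = 9.359 in^2
Net thrust = P_cap·A_cap − P_rod·A_ann = 22410 lbf − 5232 lbf

F ≈ 17200 lbf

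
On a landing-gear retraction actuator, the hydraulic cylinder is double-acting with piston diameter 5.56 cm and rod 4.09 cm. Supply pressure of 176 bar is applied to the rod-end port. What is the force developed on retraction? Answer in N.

Rod-side annular area A_ann = π/4 × (5.56² − 4.09²) = 11.14 cm^2
On retraction the pressure acts on the annular area (bore minus rod).
F = P × A_ann

F ≈ 19600 N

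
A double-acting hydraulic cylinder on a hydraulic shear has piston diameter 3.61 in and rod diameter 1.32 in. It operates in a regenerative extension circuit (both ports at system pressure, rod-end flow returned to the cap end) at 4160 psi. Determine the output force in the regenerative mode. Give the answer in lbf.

With equal pressure on both faces, forces on the annular region cancel; the net push is pressure × rod cross-section.
Rod cross-section A_rod = π/4 × (1.32 in)² = 1.368 in^2
F = P × A_rod

F ≈ 5690 lbf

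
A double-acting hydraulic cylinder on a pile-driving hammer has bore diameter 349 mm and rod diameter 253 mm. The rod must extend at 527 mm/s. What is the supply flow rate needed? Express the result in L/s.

Q ≈ 50.4 L/s

Cap-side area A_cap = π/4 × (349 mm)² = 95660 mm^2
Q = A × v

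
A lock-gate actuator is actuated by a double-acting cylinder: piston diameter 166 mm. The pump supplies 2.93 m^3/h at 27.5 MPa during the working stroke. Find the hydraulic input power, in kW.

Hydraulic power = P × Q

W ≈ 22.4 kW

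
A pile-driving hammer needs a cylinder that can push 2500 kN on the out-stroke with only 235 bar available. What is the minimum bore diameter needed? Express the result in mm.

D ≈ 368 mm

Extension force acts on the full piston face: F = P × (π/4)D².
D = √(4F / (πP)) = √(4 × 2500 kN / (π × 235 bar))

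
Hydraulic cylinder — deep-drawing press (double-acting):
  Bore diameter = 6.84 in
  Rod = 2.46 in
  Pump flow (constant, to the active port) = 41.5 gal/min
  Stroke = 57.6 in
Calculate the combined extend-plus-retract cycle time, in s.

t ≈ 24.8 s

Cap-side area A_cap = π/4 × (6.84 in)² = 36.75 in^2
Rod-side annular area A_ann = π/4 × (6.84² − 2.46²) = 31.99 in^2
t_ext = A_cap·L/Q = 13.25 s
t_ret = A_ann·L/Q = 11.53 s
t_cycle = t_ext + t_ret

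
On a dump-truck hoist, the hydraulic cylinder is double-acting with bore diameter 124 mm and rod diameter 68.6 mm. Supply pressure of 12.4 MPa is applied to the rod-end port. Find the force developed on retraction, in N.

Rod-side annular area A_ann = π/4 × (124² − 68.6²) = 8380 mm^2
On retraction the pressure acts on the annular area (bore minus rod).
F = P × A_ann

F ≈ 1.04e5 N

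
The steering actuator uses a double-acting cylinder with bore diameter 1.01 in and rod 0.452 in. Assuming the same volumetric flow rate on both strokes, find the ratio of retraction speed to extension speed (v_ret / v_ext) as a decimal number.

Cap-side area A_cap = π/4 × (1.01 in)² = 0.8012 in^2
Rod-side annular area A_ann = π/4 × (1.01² − 0.452²) = 0.6407 in^2
For equal Q, v ∝ 1/A, so v_ret/v_ext = A_cap/A_ann.

v_ret/v_ext ≈ 1.25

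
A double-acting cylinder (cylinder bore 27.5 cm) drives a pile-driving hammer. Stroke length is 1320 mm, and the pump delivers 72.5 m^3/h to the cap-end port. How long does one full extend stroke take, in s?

Cap-side area A_cap = π/4 × (27.5 cm)² = 594.0 cm^2
Swept volume V = A × L; t = V / Q = A·L / Q

t ≈ 3.89 s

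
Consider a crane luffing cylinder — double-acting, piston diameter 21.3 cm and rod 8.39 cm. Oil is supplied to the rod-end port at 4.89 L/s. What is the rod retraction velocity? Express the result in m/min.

v ≈ 9.75 m/min

Rod-side annular area A_ann = π/4 × (21.3² − 8.39²) = 301.0 cm^2
Flow into the rod-end port fills the annular volume.
v = Q / A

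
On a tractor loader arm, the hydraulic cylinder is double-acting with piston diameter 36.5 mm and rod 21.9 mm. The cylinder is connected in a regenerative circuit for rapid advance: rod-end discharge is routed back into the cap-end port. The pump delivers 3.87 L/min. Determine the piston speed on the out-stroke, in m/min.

v ≈ 10.3 m/min

In regeneration the rod-end outflow joins the pump flow into the cap end, so the net volume the pump must supply per unit advance equals the rod cross-section area.
Rod cross-section A_rod = π/4 × (21.9 mm)² = 376.7 mm^2
v = Q_pump / A_rod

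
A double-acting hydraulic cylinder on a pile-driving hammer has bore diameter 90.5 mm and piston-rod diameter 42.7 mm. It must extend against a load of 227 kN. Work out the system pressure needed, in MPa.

Cap-side area A_cap = π/4 × (90.5 mm)² = 6433 mm^2
P = F / A = 227 kN / A

P ≈ 35.3 MPa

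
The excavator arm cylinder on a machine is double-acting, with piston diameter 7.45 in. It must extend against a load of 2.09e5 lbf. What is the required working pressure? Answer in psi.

P ≈ 4790 psi

Cap-side area A_cap = π/4 × (7.45 in)² = 43.59 in^2
P = F / A = 2.09e5 lbf / A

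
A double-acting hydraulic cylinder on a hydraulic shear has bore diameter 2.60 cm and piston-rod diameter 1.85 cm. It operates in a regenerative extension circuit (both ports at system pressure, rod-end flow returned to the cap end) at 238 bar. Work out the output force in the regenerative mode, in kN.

F ≈ 6.40 kN

With equal pressure on both faces, forces on the annular region cancel; the net push is pressure × rod cross-section.
Rod cross-section A_rod = π/4 × (1.85 cm)² = 2.688 cm^2
F = P × A_rod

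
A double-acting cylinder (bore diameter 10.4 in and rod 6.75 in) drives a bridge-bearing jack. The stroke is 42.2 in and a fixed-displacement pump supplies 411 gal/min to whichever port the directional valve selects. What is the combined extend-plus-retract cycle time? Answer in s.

Cap-side area A_cap = π/4 × (10.4 in)² = 84.95 in^2
Rod-side annular area A_ann = π/4 × (10.4² − 6.75²) = 49.16 in^2
t_ext = A_cap·L/Q = 2.266 s
t_ret = A_ann·L/Q = 1.311 s
t_cycle = t_ext + t_ret

t ≈ 3.58 s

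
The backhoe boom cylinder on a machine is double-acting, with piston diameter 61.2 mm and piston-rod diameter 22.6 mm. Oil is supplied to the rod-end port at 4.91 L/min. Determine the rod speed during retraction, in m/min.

v ≈ 1.93 m/min

Rod-side annular area A_ann = π/4 × (61.2² − 22.6²) = 2541 mm^2
Flow into the rod-end port fills the annular volume.
v = Q / A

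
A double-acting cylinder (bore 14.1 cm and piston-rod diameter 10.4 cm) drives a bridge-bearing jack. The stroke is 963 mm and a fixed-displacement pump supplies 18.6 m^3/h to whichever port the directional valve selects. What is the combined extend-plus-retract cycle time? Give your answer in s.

Cap-side area A_cap = π/4 × (14.1 cm)² = 156.1 cm^2
Rod-side annular area A_ann = π/4 × (14.1² − 10.4²) = 71.20 cm^2
t_ext = A_cap·L/Q = 2.910 s
t_ret = A_ann·L/Q = 1.327 s
t_cycle = t_ext + t_ret

t ≈ 4.24 s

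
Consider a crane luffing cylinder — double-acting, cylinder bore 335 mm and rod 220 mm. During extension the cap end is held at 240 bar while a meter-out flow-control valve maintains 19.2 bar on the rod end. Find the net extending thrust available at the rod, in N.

F ≈ 2.02e6 N

Cap-side area A_cap = π/4 × (335 mm)² = 88140 mm^2
Rod-side annular area A_ann = π/4 × (335² − 220²) = 50130 mm^2
Net thrust = P_cap·A_cap − P_rod·A_ann = 2.115e6 N − 96250 N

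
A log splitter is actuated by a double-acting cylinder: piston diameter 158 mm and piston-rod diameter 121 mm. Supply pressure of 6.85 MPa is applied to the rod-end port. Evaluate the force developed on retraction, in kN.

F ≈ 55.5 kN

Rod-side annular area A_ann = π/4 × (158² − 121²) = 8108 mm^2
On retraction the pressure acts on the annular area (bore minus rod).
F = P × A_ann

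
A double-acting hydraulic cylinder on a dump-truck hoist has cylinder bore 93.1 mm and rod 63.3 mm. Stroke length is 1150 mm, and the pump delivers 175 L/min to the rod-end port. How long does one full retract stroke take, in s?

Rod-side annular area A_ann = π/4 × (93.1² − 63.3²) = 3661 mm^2
Swept volume V = A × L; t = V / Q = A·L / Q

t ≈ 1.44 s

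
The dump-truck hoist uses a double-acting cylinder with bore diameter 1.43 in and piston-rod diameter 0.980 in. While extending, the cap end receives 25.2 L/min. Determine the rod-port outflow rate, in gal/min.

Q_out ≈ 3.53 gal/min

Cap-side area A_cap = π/4 × (1.43 in)² = 1.606 in^2
Rod-side annular area A_ann = π/4 × (1.43² − 0.980²) = 0.8518 in^2
Piston speed v = Q_in/A_cap; rod-end outflow Q_out = v × A_ann = Q_in × A_ann/A_cap.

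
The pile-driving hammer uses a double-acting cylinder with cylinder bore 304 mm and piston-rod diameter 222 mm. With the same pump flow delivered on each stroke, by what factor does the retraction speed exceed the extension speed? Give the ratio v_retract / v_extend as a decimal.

Cap-side area A_cap = π/4 × (304 mm)² = 72580 mm^2
Rod-side annular area A_ann = π/4 × (304² − 222²) = 33880 mm^2
For equal Q, v ∝ 1/A, so v_ret/v_ext = A_cap/A_ann.

v_ret/v_ext ≈ 2.14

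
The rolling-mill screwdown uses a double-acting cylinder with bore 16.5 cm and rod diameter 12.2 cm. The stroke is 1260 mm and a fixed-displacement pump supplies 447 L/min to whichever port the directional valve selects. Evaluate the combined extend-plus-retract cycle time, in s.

Cap-side area A_cap = π/4 × (16.5 cm)² = 213.8 cm^2
Rod-side annular area A_ann = π/4 × (16.5² − 12.2²) = 96.93 cm^2
t_ext = A_cap·L/Q = 3.616 s
t_ret = A_ann·L/Q = 1.639 s
t_cycle = t_ext + t_ret

t ≈ 5.26 s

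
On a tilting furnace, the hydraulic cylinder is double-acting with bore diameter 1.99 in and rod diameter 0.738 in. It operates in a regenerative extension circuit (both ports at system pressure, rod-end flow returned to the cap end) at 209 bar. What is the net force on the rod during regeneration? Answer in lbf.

With equal pressure on both faces, forces on the annular region cancel; the net push is pressure × rod cross-section.
Rod cross-section A_rod = π/4 × (0.738 in)² = 0.4278 in^2
F = P × A_rod

F ≈ 1300 lbf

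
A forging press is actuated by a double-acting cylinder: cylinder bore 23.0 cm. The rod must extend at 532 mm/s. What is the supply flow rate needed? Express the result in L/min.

Cap-side area A_cap = π/4 × (23.0 cm)² = 415.5 cm^2
Q = A × v

Q ≈ 1330 L/min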